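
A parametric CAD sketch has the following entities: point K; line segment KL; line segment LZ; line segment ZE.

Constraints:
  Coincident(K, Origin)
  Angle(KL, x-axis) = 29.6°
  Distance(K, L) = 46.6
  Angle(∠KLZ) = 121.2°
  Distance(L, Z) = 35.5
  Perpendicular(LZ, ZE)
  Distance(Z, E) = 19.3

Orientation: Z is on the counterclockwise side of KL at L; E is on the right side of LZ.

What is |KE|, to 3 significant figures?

84.0

K is at the origin; KL runs at 29.6° with length 46.6, so L = 46.6·(cos 29.6°, sin 29.6°) = (40.5, 23.0). ∠KLZ = 121.2°, so LZ runs at 29.6° + (180° − 121.2°) = 88.4° from the x-axis; with |LZ| = 35.5, Z = L + 35.5·(cos 88.4°, sin 88.4°) = (41.5, 58.5). The perpendicularity gives ZE at right angles to LZ; with |ZE| = 19.3 on the right of LZ, E = Z + 19.3·(1.00, -0.0279) = (60.8, 58.0). Then |KE| = |E − K| = 84.0.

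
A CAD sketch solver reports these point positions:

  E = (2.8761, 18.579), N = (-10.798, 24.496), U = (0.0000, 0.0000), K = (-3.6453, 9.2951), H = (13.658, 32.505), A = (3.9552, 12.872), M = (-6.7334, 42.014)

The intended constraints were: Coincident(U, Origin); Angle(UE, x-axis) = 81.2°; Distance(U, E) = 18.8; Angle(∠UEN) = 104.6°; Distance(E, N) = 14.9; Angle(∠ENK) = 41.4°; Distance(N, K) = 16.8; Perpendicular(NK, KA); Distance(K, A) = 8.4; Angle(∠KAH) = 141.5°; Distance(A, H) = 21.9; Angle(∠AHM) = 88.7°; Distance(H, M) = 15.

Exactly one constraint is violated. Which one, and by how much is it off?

Distance(H, M) = 15 — off by 7.50.

U = (0.00, 0.00) ✓; UE at 81.20° ✓; |UE| = 18.80 ✓; ∠UEN = 104.6° ✓; |EN| = 14.90 ✓; ∠ENK = 41.40° ✓; |NK| = 16.80 ✓; ∠(NK, KA) = 90.00° ✓; |KA| = 8.400 ✓; ∠KAH = 141.5° ✓; |AH| = 21.90 ✓; ∠AHM = 88.70° ✓; |HM| = 22.50 ✗.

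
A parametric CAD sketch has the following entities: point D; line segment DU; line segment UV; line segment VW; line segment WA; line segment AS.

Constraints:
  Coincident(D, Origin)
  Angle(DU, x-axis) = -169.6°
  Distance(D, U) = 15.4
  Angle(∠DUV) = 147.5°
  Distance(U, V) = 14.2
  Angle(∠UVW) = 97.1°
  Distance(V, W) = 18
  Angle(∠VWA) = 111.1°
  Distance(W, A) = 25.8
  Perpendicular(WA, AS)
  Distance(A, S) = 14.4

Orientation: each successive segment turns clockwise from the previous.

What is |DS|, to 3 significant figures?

9.09

∠VWA = 111.1° gives WA at 6.10° from the x-axis; with |WA| = 25.8, A = (2.01, 22.7). The perpendicularity gives AS at right angles to WA, so AS runs at -83.9°; with |AS| = 14.4, S = (3.54, 8.37). Then |DS| = |S − D| = 9.09.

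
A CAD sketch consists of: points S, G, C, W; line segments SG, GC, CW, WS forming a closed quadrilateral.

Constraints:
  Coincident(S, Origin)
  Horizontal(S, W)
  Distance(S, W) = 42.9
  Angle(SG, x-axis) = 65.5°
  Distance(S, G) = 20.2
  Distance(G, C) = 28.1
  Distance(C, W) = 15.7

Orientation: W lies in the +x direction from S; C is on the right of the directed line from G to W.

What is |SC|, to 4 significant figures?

27.47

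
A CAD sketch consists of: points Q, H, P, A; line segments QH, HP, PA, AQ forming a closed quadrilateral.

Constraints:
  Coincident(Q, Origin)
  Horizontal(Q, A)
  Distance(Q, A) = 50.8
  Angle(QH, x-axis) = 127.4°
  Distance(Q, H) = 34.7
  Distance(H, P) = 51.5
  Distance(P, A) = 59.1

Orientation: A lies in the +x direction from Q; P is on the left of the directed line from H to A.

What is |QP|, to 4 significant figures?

57.81

Q is at the origin; QA is horizontal with |QA| = 50.8 and A in +x, so A = (50.8, 0). QH runs at 127.4° with |QH| = 34.7, so H = (-21.08, 27.57). P is determined by |HP| = 51.5 and |PA| = 59.1 together: it lies at the intersection of circle(H, 51.5) and circle(A, 59.1). With |HA| = 76.98, the foot of the radical line on HA is 33.03 from H and the perpendicular offset is √(51.5² − 33.03²) = 39.51. Taking the left-of-HA solution: P = (23.91, 52.63).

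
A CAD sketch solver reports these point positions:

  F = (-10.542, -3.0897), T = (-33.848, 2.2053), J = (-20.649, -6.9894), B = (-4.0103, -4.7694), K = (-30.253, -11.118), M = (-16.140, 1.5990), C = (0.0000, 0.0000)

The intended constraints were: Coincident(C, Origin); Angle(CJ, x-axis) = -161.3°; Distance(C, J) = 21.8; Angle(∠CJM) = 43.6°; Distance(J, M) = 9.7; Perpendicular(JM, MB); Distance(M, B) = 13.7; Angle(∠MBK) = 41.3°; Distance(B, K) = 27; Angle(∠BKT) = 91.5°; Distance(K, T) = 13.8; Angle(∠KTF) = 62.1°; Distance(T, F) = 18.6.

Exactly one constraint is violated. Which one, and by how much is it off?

Distance(T, F) = 18.6 — off by 5.30.

C = (0.00, 0.00) ✓; CJ at -161.3° ✓; |CJ| = 21.80 ✓; ∠CJM = 43.60° ✓; |JM| = 9.700 ✓; ∠(JM, MB) = 90.00° ✓; |MB| = 13.70 ✓; ∠MBK = 41.30° ✓; |BK| = 27.00 ✓; ∠BKT = 91.50° ✓; |KT| = 13.80 ✓; ∠KTF = 62.10° ✓; |TF| = 23.90 ✗.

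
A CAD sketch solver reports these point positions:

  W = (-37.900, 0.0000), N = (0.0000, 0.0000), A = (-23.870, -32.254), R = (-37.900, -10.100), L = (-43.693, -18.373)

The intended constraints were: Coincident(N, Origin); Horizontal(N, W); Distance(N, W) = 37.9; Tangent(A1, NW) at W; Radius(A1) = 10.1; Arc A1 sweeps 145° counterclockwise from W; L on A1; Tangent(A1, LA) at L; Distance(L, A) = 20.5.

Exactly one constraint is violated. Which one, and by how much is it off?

Distance(L, A) = 20.5 — off by 3.70.

N = (0.00, 0.00) ✓; N.y = 0.00, W.y = 0.00 ✓; |NW| = 37.90 ✓; ∠(RW, WN) = 90.00° ✓; |RW| = 10.10 ✓; bearing(R→L) − bearing(R→W) = 145.0° ✓; |RL| = 10.10 ✓; ∠(RL, LA) = 90.00° ✓; |LA| = 24.20 ✗.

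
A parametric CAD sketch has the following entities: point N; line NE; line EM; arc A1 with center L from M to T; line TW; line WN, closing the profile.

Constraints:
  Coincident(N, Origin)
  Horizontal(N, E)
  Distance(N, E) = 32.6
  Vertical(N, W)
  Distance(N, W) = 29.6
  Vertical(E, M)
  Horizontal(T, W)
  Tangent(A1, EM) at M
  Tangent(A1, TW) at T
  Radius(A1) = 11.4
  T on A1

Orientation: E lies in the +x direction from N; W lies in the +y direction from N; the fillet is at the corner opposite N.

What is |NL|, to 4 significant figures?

27.94

N is at the origin; N and E share the same y with |NE| = 32.6 and E on the +x side, so E = (32.60, 0.000). N and W share the same x with |NW| = 29.6 and W on the +y side, so W = (0.000, 29.60). The virtual corner opposite N is at (32.60, 29.60). The tangent condition forces LM to be normal to EM and the tangent condition forces LT to be normal to TW, with radius 11.4, so the center L sits 11.4 in from both sides at L = (21.20, 18.20). Then |NL| = |L − N| = 27.94.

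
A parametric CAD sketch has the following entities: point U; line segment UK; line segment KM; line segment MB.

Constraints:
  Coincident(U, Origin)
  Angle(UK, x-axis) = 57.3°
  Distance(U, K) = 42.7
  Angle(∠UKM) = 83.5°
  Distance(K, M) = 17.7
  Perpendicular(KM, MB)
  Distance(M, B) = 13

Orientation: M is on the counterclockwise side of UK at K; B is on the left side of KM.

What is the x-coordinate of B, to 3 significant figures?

1.45

U is at the origin; UK runs at 57.3° with length 42.7, so K = 42.7·(cos 57.3°, sin 57.3°) = (23.1, 35.9). ∠UKM = 83.5°, so KM runs at 57.3° + (180° − 83.5°) = 154° from the x-axis; with |KM| = 17.7, M = K + 17.7·(cos 154°, sin 154°) = (7.19, 43.7). KM ⟂ MB; with |MB| = 13.0 on the left of KM, B = M + 13.0·(-0.442, -0.897) = (1.45, 32.1). So B.x = 1.45.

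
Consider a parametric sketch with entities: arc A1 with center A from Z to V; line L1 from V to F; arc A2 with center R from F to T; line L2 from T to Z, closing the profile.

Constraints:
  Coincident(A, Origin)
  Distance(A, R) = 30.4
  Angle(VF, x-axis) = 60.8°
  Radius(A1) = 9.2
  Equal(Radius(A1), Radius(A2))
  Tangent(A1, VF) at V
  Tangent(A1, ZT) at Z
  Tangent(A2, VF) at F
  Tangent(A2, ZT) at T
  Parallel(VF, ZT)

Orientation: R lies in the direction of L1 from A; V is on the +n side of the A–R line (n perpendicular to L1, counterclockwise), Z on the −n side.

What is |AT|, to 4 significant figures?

31.76

The slot axis is L1's direction at 60.8°, so u = (cos 60.8°, sin 60.8°) = (0.4879, 0.8729) and n = (−sin 60.8°, cos 60.8°) = (-0.8729, 0.4879). A is at the origin and R lies 30.4 along u from A, so R = 30.4·u = (14.83, 26.54). Tangency of A1 to both parallel lines with radius 9.2 puts V and Z at A ± 9.2·n: V = (-8.031, 4.488), Z = (8.031, -4.488). Equal radii place F and T the same way about R: F = R + 9.2·n = (6.800, 31.03), T = R − 9.2·n = (22.86, 22.05). Then |AT| = |T − A| = 31.76.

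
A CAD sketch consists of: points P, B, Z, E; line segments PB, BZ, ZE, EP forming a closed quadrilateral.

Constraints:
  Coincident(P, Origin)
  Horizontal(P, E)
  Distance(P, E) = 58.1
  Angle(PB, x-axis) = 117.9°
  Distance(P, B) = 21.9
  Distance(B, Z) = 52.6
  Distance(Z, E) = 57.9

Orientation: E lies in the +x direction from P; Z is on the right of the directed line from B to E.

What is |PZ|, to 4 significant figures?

30.98

P is at the origin; PE is horizontal with |PE| = 58.1 and E in +x, so E = (58.1, 0). PB runs at 117.9° with |PB| = 21.9, so B = (-10.25, 19.35). Z is determined by |BZ| = 52.6 and |ZE| = 57.9 together: it lies at the intersection of circle(B, 52.6) and circle(E, 57.9). With |BE| = 71.04, the foot of the radical line on BE is 31.40 from B and the perpendicular offset is √(52.6² − 31.40²) = 42.20. Taking the right-of-BE solution: Z = (8.461, -29.81).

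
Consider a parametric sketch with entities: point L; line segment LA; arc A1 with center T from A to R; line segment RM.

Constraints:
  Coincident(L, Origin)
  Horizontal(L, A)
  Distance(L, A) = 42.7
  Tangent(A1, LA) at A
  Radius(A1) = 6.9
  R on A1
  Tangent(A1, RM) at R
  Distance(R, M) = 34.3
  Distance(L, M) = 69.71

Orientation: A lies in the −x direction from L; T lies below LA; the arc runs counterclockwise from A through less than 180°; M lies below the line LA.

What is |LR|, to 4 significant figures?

49.62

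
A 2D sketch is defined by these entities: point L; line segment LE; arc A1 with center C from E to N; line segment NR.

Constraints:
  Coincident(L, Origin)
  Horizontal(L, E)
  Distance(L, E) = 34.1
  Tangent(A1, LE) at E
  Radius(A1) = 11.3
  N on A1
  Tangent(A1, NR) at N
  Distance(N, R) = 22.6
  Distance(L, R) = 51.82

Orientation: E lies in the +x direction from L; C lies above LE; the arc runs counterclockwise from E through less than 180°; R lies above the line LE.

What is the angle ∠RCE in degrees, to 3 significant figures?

174°

Checks: |CE| = 11.30 ✓; |CN| = 11.30 ✓; ∠(CN, NR) = 90.00° ✓; |NR| = 22.60 ✓; |LR| = 51.82 ✓.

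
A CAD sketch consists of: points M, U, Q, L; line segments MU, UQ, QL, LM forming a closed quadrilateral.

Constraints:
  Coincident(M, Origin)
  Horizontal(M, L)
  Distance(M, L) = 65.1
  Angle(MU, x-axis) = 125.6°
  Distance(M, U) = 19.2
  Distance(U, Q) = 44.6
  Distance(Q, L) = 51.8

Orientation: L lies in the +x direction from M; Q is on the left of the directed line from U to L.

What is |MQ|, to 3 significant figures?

46.1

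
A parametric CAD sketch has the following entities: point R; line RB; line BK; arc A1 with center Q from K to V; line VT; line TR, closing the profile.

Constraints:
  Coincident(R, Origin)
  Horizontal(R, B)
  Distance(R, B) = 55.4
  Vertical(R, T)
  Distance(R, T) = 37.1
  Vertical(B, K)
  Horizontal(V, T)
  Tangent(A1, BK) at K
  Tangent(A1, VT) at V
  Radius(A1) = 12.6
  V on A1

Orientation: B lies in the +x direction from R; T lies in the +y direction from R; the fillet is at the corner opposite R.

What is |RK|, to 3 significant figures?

60.6

R is at the origin; RB is horizontal with |RB| = 55.4 and B on the +x side, so B = (55.4, 0.00). R and T share the same x with |RT| = 37.1 and T on the +y side, so T = (0.00, 37.1). The virtual corner opposite R is at (55.4, 37.1). A1 meets BK tangentially, so QK is at right angles to BK and tangency of A1 to VT means the radius QV is perpendicular to VT, with radius 12.6, so the center Q sits 12.6 in from both sides at Q = (42.8, 24.5). That places the tangent points at K = (55.4, 24.5) on BK and V = (42.8, 37.1) on VT. Then |RK| = |K − R| = 60.6.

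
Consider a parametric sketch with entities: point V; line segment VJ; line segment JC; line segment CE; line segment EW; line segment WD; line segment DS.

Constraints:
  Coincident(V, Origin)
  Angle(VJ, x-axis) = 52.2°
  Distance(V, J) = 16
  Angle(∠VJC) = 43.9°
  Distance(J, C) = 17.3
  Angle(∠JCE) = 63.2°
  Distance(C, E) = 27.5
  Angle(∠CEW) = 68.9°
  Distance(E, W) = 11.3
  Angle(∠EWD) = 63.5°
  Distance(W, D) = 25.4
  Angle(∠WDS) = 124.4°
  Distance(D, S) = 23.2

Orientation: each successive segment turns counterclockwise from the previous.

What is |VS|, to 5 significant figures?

30.964

V is at the origin; VJ runs at 52.2° with length 16.0, so J = (9.8065, 12.642). ∠VJC = 43.9° gives JC at -171.70° from the x-axis; with |JC| = 17.3, C = (-7.3123, 10.145). ∠JCE = 63.2° gives CE at -54.900° from the x-axis; with |CE| = 27.5, E = (8.5004, -12.354). ∠CEW = 68.9° gives EW at 56.200° from the x-axis; with |EW| = 11.3, W = (14.787, -2.9639). ∠EWD = 63.5° gives WD at 172.70° from the x-axis; with |WD| = 25.4, D = (-10.408, 0.26357). ∠WDS = 124.4° gives DS at -131.70° from the x-axis; with |DS| = 23.2, S = (-25.841, -17.058). Then |VS| = |S − V| = 30.964.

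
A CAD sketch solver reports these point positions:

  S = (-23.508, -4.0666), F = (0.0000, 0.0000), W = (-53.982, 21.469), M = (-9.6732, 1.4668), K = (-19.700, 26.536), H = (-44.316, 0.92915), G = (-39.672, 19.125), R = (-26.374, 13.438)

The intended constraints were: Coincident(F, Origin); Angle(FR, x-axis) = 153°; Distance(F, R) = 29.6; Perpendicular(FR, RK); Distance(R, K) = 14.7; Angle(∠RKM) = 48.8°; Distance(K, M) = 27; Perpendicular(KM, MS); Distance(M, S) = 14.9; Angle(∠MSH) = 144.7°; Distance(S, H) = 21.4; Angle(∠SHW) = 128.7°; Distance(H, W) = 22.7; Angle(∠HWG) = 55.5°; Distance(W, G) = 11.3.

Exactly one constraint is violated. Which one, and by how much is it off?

Distance(W, G) = 11.3 — off by 3.20.

F = (0.00, 0.00) ✓; FR at 153.0° ✓; |FR| = 29.60 ✓; ∠(FR, RK) = 90.00° ✓; |RK| = 14.70 ✓; ∠RKM = 48.80° ✓; |KM| = 27.00 ✓; ∠(KM, MS) = 90.00° ✓; |MS| = 14.90 ✓; ∠MSH = 144.7° ✓; |SH| = 21.40 ✓; ∠SHW = 128.7° ✓; |HW| = 22.70 ✓; ∠HWG = 55.50° ✓; |WG| = 14.50 ✗.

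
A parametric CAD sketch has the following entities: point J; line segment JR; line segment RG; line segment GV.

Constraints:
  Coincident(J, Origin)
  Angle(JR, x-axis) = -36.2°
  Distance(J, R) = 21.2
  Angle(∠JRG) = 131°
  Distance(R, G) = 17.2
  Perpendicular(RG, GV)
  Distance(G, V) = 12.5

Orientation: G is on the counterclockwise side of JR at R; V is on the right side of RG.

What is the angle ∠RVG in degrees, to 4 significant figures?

53.99°

J is at the origin; JR runs at -36.2° with length 21.2, so R = 21.2·(cos -36.2°, sin -36.2°) = (17.11, -12.52). ∠JRG = 131.0°, so RG runs at -36.2° + (180° − 131.0°) = 12.80° from the x-axis; with |RG| = 17.2, G = R + 17.2·(cos 12.80°, sin 12.80°) = (33.88, -8.710). RG ⟂ GV; with |GV| = 12.5 on the right of RG, V = G + 12.5·(0.2215, -0.9751) = (36.65, -20.90). Then cos ∠RVG = VR·VG / (|VR||VG|), giving 53.99°.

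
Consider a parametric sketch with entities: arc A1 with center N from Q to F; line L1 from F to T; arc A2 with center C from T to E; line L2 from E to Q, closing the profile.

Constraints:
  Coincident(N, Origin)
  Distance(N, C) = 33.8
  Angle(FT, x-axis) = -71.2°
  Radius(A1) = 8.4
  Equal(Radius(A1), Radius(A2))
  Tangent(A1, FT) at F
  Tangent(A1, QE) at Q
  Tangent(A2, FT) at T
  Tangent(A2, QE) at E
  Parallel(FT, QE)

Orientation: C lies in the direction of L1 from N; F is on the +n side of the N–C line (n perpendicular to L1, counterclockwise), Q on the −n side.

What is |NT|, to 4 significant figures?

34.83

The slot axis is L1's direction at -71.2°, so u = (cos -71.2°, sin -71.2°) = (0.3223, -0.9466) and n = (−sin -71.2°, cos -71.2°) = (0.9466, 0.3223). N is at the origin and C lies 33.8 along u from N, so C = 33.8·u = (10.89, -32.00). Tangency of A1 to both parallel lines with radius 8.4 puts F and Q at N ± 8.4·n: F = (7.952, 2.707), Q = (-7.952, -2.707). Equal radii place T and E the same way about C: T = C + 8.4·n = (18.84, -29.29), E = C − 8.4·n = (2.941, -34.70). Then |NT| = |T − N| = 34.83.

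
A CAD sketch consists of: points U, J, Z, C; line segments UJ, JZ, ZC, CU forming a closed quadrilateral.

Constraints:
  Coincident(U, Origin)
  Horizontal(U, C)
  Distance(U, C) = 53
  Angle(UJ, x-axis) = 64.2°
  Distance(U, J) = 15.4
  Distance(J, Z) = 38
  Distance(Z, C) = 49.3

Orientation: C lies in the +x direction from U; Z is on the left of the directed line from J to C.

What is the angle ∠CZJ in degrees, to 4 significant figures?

65.75°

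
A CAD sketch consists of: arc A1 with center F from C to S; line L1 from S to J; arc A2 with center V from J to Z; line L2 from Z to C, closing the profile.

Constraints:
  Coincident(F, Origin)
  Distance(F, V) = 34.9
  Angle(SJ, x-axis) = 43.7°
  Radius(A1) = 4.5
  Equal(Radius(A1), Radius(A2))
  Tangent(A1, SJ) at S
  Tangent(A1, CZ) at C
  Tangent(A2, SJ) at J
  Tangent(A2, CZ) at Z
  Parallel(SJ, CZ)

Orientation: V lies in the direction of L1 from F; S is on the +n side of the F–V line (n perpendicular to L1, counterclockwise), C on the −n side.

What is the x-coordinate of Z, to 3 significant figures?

28.3

The slot axis is L1's direction at 43.7°, so u = (cos 43.7°, sin 43.7°) = (0.723, 0.691) and n = (−sin 43.7°, cos 43.7°) = (-0.691, 0.723). F is at the origin and V lies 34.9 along u from F, so V = 34.9·u = (25.2, 24.1). Tangency of A1 to both parallel lines with radius 4.5 puts S and C at F ± 4.5·n: S = (-3.11, 3.25), C = (3.11, -3.25). Equal radii place J and Z the same way about V: J = V + 4.5·n = (22.1, 27.4), Z = V − 4.5·n = (28.3, 20.9). So Z.x = 28.3.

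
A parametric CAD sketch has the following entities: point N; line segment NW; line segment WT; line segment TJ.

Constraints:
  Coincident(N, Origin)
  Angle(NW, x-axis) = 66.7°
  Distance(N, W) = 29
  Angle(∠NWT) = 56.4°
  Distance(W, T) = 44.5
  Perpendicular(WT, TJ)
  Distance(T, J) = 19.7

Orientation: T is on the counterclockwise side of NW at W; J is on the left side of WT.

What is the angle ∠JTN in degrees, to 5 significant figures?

49.670°

∠NWT = 56.4°, so WT runs at 66.7° + (180° − 56.4°) = 190.30° from the x-axis; with |WT| = 44.5, T = W + 44.5·(cos 190.30°, sin 190.30°) = (-32.312, 18.678). WT ⟂ TJ; with |TJ| = 19.7 on the left of WT, J = T + 19.7·(0.17880, -0.98389) = (-28.790, -0.70429). Then cos ∠JTN = TJ·TN / (|TJ||TN|), giving 49.670°.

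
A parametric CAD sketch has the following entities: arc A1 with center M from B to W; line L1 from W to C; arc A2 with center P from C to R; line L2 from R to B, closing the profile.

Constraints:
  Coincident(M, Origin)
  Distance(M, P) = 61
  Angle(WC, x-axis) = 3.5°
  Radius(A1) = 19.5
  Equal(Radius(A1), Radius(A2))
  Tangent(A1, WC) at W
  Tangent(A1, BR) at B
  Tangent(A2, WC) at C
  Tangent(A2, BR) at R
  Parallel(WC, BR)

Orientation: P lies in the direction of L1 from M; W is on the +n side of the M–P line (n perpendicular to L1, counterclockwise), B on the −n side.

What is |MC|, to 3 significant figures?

64.0

The slot axis is L1's direction at 3.5°, so u = (cos 3.5°, sin 3.5°) = (0.998, 0.0610) and n = (−sin 3.5°, cos 3.5°) = (-0.0610, 0.998). M is at the origin and P lies 61.0 along u from M, so P = 61.0·u = (60.9, 3.72). Tangency of A1 to both parallel lines with radius 19.5 puts W and B at M ± 19.5·n: W = (-1.19, 19.5), B = (1.19, -19.5). Equal radii place C and R the same way about P: C = P + 19.5·n = (59.7, 23.2), R = P − 19.5·n = (62.1, -15.7). Then |MC| = |C − M| = 64.0.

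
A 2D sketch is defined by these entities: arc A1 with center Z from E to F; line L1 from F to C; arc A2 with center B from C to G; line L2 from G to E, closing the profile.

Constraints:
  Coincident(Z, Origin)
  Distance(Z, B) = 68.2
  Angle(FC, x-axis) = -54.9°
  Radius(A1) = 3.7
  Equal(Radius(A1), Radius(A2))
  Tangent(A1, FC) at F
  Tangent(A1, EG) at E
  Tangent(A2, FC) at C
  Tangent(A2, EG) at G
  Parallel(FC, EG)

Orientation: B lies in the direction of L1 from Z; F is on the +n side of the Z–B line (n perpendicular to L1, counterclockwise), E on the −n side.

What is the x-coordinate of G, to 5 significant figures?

36.188

The slot axis is L1's direction at -54.9°, so u = (cos -54.9°, sin -54.9°) = (0.57501, -0.81815) and n = (−sin -54.9°, cos -54.9°) = (0.81815, 0.57501). Z is at the origin and B lies 68.2 along u from Z, so B = 68.2·u = (39.215, -55.798). Tangency of A1 to both parallel lines with radius 3.7 puts F and E at Z ± 3.7·n: F = (3.0272, 2.1275), E = (-3.0272, -2.1275). Equal radii place C and G the same way about B: C = B + 3.7·n = (42.243, -53.670), G = B − 3.7·n = (36.188, -57.925). So G.x = 36.188.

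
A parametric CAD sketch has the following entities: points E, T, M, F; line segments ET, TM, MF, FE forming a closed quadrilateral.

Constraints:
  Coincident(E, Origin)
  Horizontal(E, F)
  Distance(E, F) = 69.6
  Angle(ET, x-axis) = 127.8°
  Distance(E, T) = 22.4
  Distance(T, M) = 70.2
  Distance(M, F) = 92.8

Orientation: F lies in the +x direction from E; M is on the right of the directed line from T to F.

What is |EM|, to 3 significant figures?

52.7

E is at the origin; EF is horizontal with |EF| = 69.6 and F in +x, so F = (69.6, 0). ET runs at 127.8° with |ET| = 22.4, so T = (-13.7, 17.7). M is determined by |TM| = 70.2 and |MF| = 92.8 together: it lies at the intersection of circle(T, 70.2) and circle(F, 92.8). With |TF| = 85.2, the foot of the radical line on TF is 21.0 from T and the perpendicular offset is √(70.2² − 21.0²) = 67.0. Taking the right-of-TF solution: M = (-7.13, -52.2).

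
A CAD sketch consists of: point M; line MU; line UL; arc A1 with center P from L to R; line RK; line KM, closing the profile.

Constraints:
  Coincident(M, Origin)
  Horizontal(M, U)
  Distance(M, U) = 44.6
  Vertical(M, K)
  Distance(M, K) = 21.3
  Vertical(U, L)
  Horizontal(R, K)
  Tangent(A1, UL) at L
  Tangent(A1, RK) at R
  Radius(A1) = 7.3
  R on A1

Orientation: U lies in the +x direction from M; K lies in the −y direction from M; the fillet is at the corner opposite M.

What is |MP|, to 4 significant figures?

39.84

MK is vertical with |MK| = 21.3 and K on the −y side, so K = (0.000, -21.30). The virtual corner opposite M is at (44.60, -21.30). Since A1 is tangent to UL there, PL ⟂ UL and the tangent condition forces PR to be normal to RK, with radius 7.3, so the center P sits 7.3 in from both sides at P = (37.30, -14.00). Then |MP| = |P − M| = 39.84.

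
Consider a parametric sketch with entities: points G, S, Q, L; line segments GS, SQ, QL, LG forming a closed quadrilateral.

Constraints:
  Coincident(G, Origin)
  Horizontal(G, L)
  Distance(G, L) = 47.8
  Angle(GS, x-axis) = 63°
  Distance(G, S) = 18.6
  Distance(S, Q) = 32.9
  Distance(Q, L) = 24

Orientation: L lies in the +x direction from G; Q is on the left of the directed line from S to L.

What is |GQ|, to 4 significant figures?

46.74

Checks: |SQ| = 32.90 ✓; |QL| = 24.00 ✓.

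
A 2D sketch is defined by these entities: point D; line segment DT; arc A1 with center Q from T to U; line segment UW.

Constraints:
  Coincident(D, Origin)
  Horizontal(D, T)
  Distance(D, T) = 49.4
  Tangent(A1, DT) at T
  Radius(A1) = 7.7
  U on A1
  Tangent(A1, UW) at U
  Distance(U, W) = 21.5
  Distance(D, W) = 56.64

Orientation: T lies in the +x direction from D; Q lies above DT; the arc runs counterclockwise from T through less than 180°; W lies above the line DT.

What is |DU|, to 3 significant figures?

57.5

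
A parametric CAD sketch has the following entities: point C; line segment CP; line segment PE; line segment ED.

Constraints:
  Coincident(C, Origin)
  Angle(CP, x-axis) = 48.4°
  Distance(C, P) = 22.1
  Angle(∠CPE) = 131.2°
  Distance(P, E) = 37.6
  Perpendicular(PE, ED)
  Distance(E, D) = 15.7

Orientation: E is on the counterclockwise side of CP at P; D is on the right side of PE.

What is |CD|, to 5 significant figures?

61.364

∠CPE = 131.2°, so PE runs at 48.4° + (180° − 131.2°) = 97.200° from the x-axis; with |PE| = 37.6, E = P + 37.6·(cos 97.200°, sin 97.200°) = (9.9602, 53.830). The perpendicularity gives ED at right angles to PE; with |ED| = 15.7 on the right of PE, D = E + 15.7·(0.99211, 0.12533) = (25.536, 55.798). Then |CD| = |D − C| = 61.364.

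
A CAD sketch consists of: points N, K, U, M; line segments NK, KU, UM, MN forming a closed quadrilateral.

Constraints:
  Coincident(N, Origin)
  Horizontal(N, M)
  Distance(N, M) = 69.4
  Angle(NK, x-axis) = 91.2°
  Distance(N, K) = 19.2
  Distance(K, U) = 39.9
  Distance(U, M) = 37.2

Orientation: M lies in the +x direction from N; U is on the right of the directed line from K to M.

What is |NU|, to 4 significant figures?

32.57

N is at the origin; NM is horizontal with |NM| = 69.4 and M in +x, so M = (69.4, 0). NK runs at 91.2° with |NK| = 19.2, so K = (-0.4021, 19.20). U is determined by |KU| = 39.9 and |UM| = 37.2 together: it lies at the intersection of circle(K, 39.9) and circle(M, 37.2). With |KM| = 72.39, the foot of the radical line on KM is 37.63 from K and the perpendicular offset is √(39.9² − 37.63²) = 13.25. Taking the right-of-KM solution: U = (32.37, -3.562).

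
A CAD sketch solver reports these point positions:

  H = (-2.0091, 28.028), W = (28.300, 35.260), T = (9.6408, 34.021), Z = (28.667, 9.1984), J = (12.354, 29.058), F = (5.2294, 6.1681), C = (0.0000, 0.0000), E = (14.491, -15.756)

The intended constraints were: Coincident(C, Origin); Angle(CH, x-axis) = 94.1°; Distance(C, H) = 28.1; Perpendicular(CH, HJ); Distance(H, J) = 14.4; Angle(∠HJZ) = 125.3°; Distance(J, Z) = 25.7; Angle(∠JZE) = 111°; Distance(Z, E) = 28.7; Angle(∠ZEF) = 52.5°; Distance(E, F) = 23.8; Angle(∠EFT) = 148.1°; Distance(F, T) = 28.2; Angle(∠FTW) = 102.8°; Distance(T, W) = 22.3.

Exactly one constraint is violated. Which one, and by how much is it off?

Distance(T, W) = 22.3 — off by 3.60.

C = (0.00, 0.00) ✓; CH at 94.10° ✓; |CH| = 28.10 ✓; ∠(CH, HJ) = 90.00° ✓; |HJ| = 14.40 ✓; ∠HJZ = 125.3° ✓; |JZ| = 25.70 ✓; ∠JZE = 111.0° ✓; |ZE| = 28.70 ✓; ∠ZEF = 52.50° ✓; |EF| = 23.80 ✓; ∠EFT = 148.1° ✓; |FT| = 28.20 ✓; ∠FTW = 102.8° ✓; |TW| = 18.70 ✗.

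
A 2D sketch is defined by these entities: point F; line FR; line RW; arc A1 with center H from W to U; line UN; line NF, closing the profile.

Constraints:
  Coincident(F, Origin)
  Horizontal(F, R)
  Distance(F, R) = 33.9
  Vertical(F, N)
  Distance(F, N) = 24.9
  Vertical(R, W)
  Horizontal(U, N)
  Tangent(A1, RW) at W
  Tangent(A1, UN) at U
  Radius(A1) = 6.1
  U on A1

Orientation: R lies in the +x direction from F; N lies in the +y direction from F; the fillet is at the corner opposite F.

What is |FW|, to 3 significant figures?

38.8

F is at the origin; F and R share the same y with |FR| = 33.9 and R on the +x side, so R = (33.9, 0.00). F and N share the same x with |FN| = 24.9 and N on the +y side, so N = (0.00, 24.9). The virtual corner opposite F is at (33.9, 24.9). A1 meets RW tangentially, so HW is at right angles to RW and A1 meets UN tangentially, so HU is at right angles to UN, with radius 6.1, so the center H sits 6.1 in from both sides at H = (27.8, 18.8). That places the tangent points at W = (33.9, 18.8) on RW and U = (27.8, 24.9) on UN. Then |FW| = |W − F| = 38.8.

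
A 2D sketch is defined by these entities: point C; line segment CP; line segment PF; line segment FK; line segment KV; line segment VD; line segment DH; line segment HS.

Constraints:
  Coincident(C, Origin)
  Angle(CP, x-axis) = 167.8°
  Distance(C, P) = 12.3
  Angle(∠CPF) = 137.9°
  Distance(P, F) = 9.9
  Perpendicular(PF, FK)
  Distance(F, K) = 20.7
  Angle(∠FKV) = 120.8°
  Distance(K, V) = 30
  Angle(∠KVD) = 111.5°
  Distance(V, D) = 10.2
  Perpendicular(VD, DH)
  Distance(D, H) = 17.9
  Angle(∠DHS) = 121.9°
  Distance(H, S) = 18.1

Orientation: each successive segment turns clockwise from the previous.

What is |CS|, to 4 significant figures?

16.89

VD ⟂ DH, so DH runs at 178.0°; with |DH| = 17.9, H = (8.278, 1.187). ∠DHS = 121.9° gives HS at 119.9° from the x-axis; with |HS| = 18.1, S = (-0.7450, 16.88). Then |CS| = |S − C| = 16.89.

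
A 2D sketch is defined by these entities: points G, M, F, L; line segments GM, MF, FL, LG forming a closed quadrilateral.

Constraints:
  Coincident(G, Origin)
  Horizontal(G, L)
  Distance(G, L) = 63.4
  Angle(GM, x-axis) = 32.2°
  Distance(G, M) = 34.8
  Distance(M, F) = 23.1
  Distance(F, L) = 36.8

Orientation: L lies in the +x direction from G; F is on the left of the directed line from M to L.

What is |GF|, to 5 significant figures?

57.798

G is at the origin; GL is horizontal with |GL| = 63.4 and L in +x, so L = (63.4, 0). GM runs at 32.2° with |GM| = 34.8, so M = (29.448, 18.544). F is determined by |MF| = 23.1 and |FL| = 36.8 together: it lies at the intersection of circle(M, 23.1) and circle(L, 36.8). With |ML| = 38.687, the foot of the radical line on ML is 8.7372 from M and the perpendicular offset is √(23.1² − 8.7372²) = 21.384. Taking the left-of-ML solution: F = (47.366, 33.123).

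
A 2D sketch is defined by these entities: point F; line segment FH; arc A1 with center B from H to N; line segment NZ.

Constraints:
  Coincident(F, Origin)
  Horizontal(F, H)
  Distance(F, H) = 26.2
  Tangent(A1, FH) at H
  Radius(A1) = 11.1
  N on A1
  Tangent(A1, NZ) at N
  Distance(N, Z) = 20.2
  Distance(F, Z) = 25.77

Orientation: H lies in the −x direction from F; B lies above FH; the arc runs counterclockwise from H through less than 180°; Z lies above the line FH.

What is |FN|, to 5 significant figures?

17.369

Checks: |BN| = 11.10 ✓; ∠(BN, NZ) = 90.00° ✓; |NZ| = 20.20 ✓; |FZ| = 25.77 ✓.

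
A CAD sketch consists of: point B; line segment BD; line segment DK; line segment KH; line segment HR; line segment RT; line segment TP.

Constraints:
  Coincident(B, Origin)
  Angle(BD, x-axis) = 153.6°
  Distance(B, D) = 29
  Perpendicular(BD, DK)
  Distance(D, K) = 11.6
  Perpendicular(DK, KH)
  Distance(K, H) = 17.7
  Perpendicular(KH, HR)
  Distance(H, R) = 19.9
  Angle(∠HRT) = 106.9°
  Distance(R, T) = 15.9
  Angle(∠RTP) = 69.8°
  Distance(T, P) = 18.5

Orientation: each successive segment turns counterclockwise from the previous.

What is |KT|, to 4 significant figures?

24.65

KH ⟂ HR, so HR runs at 63.60°; with |HR| = 19.9, R = (-6.431, 12.46). ∠HRT = 106.9° gives RT at 136.7° from the x-axis; with |RT| = 15.9, T = (-18.00, 23.36). Then |KT| = |T − K| = 24.65.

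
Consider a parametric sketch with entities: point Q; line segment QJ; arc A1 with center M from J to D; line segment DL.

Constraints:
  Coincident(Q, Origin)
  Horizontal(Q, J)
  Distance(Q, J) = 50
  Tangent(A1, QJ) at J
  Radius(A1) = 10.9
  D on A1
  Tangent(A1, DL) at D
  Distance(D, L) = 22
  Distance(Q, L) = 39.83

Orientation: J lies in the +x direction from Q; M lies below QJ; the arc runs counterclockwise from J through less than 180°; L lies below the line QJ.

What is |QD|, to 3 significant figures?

40.7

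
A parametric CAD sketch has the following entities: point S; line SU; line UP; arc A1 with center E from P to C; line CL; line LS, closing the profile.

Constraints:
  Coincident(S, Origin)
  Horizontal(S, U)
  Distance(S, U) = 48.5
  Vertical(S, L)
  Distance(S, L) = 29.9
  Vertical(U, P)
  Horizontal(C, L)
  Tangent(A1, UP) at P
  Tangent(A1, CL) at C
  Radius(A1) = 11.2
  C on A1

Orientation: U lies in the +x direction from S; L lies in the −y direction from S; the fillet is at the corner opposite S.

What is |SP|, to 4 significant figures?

51.98

S is at the origin; SU is horizontal with |SU| = 48.5 and U on the +x side, so U = (48.50, 0.000). SL is vertical with |SL| = 29.9 and L on the −y side, so L = (0.000, -29.90). The virtual corner opposite S is at (48.50, -29.90). Tangency of A1 to UP means the radius EP is perpendicular to UP and the tangent condition forces EC to be normal to CL, with radius 11.2, so the center E sits 11.2 in from both sides at E = (37.30, -18.70). That places the tangent points at P = (48.50, -18.70) on UP and C = (37.30, -29.90) on CL. Then |SP| = |P − S| = 51.98.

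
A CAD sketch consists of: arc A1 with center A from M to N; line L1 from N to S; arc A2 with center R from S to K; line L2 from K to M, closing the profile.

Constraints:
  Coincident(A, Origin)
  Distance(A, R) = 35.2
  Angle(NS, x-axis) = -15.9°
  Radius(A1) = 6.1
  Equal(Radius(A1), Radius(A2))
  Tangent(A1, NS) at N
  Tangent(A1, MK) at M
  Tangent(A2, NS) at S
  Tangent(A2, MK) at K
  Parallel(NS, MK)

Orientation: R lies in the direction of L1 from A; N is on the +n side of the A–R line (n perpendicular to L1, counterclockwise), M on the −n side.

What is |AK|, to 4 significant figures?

35.72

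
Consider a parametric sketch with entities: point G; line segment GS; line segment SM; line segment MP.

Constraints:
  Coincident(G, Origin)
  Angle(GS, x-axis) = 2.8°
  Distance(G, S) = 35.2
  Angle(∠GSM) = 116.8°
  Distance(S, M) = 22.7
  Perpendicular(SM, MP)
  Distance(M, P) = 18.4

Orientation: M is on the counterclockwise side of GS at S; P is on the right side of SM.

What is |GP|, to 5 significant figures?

63.005

G is at the origin; GS runs at 2.8° with length 35.2, so S = 35.2·(cos 2.8°, sin 2.8°) = (35.158, 1.7195). ∠GSM = 116.8°, so SM runs at 2.8° + (180° − 116.8°) = 66.000° from the x-axis; with |SM| = 22.7, M = S + 22.7·(cos 66.000°, sin 66.000°) = (44.391, 22.457). SM is perpendicular to MP; with |MP| = 18.4 on the right of SM, P = M + 18.4·(0.91355, -0.40674) = (61.200, 14.973). Then |GP| = |P − G| = 63.005.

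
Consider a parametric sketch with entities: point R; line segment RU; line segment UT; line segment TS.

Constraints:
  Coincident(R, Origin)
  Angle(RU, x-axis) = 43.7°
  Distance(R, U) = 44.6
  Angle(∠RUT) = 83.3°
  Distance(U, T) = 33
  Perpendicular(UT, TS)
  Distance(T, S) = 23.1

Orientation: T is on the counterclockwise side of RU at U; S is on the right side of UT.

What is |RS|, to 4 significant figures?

72.90

∠RUT = 83.3°, so UT runs at 43.7° + (180° − 83.3°) = 140.4° from the x-axis; with |UT| = 33.0, T = U + 33.0·(cos 140.4°, sin 140.4°) = (6.817, 51.85). The perpendicularity gives TS at right angles to UT; with |TS| = 23.1 on the right of UT, S = T + 23.1·(0.6374, 0.7705) = (21.54, 69.65). Then |RS| = |S − R| = 72.90.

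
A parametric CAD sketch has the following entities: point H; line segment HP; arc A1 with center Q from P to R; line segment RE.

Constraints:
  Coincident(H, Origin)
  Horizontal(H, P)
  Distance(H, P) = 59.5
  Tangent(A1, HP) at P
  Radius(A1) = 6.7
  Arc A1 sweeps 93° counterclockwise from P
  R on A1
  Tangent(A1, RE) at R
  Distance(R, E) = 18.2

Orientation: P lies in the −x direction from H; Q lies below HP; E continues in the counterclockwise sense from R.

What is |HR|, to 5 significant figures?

66.565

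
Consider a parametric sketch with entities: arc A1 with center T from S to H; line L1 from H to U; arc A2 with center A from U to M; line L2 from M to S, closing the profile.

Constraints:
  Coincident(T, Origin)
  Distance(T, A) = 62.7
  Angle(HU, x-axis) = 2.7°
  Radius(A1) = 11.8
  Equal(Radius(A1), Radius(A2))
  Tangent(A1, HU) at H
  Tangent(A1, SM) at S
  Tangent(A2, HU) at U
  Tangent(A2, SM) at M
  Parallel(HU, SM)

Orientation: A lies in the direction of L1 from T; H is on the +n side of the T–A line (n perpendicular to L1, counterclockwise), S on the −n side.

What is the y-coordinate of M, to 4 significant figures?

-8.833

Tangency of A1 to both parallel lines with radius 11.8 puts H and S at T ± 11.8·n: H = (-0.5559, 11.79), S = (0.5559, -11.79). Equal radii place U and M the same way about A: U = A + 11.8·n = (62.07, 14.74), M = A − 11.8·n = (63.19, -8.833). So M.y = -8.833.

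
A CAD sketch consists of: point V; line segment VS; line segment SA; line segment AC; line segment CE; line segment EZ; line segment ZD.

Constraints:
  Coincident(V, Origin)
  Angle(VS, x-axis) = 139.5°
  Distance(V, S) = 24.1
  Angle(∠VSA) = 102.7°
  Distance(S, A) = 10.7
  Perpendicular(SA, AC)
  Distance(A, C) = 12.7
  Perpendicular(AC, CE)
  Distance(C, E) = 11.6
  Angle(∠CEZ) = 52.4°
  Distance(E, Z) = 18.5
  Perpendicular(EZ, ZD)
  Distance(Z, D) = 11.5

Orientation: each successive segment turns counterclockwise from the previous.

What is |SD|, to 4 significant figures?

20.14

∠CEZ = 52.4° gives EZ at 164.4° from the x-axis; with |EZ| = 18.5, Z = (-27.82, 11.00). EZ is perpendicular to ZD, so ZD runs at -105.6°; with |ZD| = 11.5, D = (-30.91, -0.07982). Then |SD| = |D − S| = 20.14.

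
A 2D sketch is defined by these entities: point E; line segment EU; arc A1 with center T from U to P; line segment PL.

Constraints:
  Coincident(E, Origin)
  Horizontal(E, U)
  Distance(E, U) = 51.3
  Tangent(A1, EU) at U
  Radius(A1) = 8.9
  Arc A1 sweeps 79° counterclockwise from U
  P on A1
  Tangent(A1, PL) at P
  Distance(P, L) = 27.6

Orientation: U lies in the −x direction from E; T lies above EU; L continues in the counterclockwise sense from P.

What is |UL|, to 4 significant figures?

37.04

E is at the origin; EU is horizontal with |EU| = 51.3 and U on the −x side, so U = (-51.30, 0.000). A1 meets EU tangentially, so TU is at right angles to EU, so T = U + (0, 8.9) = (-51.30, 8.900). On A1, U sits at bearing -90° from T; a 79° counterclockwise sweep puts P at bearing -11°, so P = T + 8.9·(cos -11°, sin -11°) = (-42.56, 7.202). A1 meets PL tangentially, so TP is at right angles to PL, so PL runs along (−sin -11°, cos -11°); with |PL| = 27.6, L = (-37.30, 34.29). Then |UL| = |L − U| = 37.04.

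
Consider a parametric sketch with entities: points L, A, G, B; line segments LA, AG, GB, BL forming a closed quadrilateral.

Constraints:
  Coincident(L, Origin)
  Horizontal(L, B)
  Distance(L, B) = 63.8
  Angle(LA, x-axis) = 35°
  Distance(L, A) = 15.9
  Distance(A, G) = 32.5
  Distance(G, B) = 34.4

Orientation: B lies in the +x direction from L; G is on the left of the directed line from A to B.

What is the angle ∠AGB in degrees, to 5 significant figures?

100.87°

Checks: |AG| = 32.50 ✓; |GB| = 34.40 ✓.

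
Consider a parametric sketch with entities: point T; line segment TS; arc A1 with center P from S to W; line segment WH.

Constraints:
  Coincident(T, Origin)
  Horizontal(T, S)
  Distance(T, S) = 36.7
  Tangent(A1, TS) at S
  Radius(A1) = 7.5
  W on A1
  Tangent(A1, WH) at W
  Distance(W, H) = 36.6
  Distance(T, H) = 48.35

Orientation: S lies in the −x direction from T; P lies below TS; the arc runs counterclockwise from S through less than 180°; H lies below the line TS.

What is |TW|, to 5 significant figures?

44.539

T is at the origin; TS is horizontal with |TS| = 36.7 and S on the −x side, so S = (-36.700, 0.0000). Since A1 is tangent to TS there, PS ⟂ TS, so P = S + (0, -7.5) = (-36.700, -7.5000). Since PW ⟂ WH (tangency), |PH| = √(7.5² + 36.6²) = 37.361 regardless of where W sits on A1. So H lies on both circle(T, 48.35) and circle(P, 37.361); the below-TS intersection is H = (-23.290, -42.371). W is the foot of the tangent from H: W = (-43.017, -11.542).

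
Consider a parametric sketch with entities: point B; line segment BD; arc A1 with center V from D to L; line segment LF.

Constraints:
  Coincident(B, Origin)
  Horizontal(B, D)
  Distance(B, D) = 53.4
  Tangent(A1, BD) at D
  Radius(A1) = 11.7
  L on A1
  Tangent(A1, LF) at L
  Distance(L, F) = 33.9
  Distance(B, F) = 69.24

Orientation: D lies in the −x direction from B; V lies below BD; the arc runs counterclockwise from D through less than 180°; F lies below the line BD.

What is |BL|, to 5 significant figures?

66.175

Checks: |VL| = 11.70 ✓; ∠(VL, LF) = 90.00° ✓; |LF| = 33.90 ✓; |BF| = 69.24 ✓.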